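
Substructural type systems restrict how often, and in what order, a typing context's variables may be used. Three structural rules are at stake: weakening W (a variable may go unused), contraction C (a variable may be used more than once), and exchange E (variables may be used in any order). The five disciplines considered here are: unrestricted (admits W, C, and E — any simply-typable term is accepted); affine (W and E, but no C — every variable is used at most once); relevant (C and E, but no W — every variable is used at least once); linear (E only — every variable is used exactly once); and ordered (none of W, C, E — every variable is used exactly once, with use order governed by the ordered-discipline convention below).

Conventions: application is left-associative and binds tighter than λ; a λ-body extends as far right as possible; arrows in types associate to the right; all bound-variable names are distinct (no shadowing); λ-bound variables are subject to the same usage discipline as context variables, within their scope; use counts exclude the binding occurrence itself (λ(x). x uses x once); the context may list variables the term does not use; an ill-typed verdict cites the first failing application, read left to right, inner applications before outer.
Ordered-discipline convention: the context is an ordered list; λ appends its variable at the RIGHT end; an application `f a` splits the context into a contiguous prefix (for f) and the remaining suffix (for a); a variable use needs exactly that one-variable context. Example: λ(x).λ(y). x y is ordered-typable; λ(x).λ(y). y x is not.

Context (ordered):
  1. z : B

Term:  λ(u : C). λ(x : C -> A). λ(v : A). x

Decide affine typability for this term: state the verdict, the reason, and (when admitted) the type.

yes — no duplicate uses among z, u, x, v; term : C -> (C -> A) -> A -> C -> A
usage: z: 0×, u (bound): 0×, x (bound): 1×, v (bound): 0×
uses in reading order: x
typing: ✓ — C -> (C -> A) -> A -> C -> A
per-discipline verdicts: ordered ✗ | linear ✗ | affine ✓ | relevant ✗ | unrestricted ✓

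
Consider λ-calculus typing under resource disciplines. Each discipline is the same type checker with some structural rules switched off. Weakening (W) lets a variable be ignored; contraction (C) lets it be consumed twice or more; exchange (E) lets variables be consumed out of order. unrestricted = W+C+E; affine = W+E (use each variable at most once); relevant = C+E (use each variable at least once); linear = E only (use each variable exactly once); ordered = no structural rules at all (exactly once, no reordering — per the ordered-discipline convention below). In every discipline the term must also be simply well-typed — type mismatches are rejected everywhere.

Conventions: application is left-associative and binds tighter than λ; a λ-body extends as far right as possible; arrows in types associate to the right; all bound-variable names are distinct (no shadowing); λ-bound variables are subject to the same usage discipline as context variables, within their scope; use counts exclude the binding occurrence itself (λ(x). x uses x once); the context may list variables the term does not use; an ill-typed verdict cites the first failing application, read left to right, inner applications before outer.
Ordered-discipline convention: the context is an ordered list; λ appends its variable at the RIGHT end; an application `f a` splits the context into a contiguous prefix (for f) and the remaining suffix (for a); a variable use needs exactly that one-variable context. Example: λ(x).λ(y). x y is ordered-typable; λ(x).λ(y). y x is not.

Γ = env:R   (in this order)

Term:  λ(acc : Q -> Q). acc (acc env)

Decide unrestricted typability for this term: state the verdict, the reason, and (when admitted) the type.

no — not simply typable
usage: env=1; acc (bound)=2
use order (left to right): acc, acc, env
typing: ill-typed: an application expects Q but receives R
across the five disciplines: ordered ✗ | linear ✗ | affine ✗ | relevant ✗ | unrestricted ✗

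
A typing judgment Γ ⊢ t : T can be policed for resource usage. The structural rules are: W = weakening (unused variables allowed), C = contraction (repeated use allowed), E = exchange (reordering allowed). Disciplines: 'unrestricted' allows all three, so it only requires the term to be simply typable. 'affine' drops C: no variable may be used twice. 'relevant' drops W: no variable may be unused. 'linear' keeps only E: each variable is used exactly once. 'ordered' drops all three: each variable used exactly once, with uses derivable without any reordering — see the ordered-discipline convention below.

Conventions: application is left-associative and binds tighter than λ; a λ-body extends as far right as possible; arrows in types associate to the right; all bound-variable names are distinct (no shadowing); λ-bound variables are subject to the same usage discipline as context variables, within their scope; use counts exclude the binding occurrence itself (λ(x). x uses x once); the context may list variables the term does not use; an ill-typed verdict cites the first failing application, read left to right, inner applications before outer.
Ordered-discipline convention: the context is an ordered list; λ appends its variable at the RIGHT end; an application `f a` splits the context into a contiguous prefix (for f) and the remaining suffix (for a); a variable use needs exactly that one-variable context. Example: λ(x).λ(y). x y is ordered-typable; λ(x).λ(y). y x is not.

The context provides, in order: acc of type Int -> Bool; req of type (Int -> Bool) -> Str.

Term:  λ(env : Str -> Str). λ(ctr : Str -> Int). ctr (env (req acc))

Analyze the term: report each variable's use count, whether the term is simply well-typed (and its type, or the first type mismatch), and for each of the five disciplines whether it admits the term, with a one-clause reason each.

use counts: acc: 1×, req: 1×, env (λ-bound): 1×, ctr (λ-bound): 1×
use order (left to right): ctr, env, req, acc
typing: well-typed at (Str -> Str) -> (Str -> Int) -> Int
ordered: ✗, no ordered split (uses run ctr, env, req, acc)
linear: ✓, single use per variable (acc, req, env, ctr)
affine: ✓, none of acc, req, env, ctr used more than once
relevant: ✓, at least one use each (acc, req, env, ctr)
unrestricted: ✓, type-checks ((Str -> Str) -> (Str -> Int) -> Int) and nothing is barred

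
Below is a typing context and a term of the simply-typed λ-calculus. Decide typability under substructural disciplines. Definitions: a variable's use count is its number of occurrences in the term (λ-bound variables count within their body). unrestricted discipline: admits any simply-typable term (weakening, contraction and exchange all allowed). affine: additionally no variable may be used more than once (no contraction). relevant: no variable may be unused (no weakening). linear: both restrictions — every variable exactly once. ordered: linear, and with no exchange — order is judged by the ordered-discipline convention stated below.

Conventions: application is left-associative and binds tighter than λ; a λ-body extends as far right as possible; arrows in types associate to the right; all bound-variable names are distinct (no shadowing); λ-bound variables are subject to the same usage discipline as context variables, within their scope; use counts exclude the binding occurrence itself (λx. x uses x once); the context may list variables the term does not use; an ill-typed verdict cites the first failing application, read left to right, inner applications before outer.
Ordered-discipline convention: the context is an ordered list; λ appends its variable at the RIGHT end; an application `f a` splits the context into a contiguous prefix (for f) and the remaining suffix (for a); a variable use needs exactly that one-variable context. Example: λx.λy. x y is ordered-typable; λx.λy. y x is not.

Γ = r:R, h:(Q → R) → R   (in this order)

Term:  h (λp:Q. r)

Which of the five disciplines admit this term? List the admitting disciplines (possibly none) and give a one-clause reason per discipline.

admitting disciplines: affine, unrestricted
use counts: r: 1, h: 1, p (bound): 0
use order (left to right): h, r
typing: ✓ — R
ordered: ✗ — p left unused
linear: ✗ — p left unused
affine: ✓ — r, h, p: no repeats, contraction unneeded
relevant: ✗ — p left unused
unrestricted: ✓ — simply typable at R; W, C, E all held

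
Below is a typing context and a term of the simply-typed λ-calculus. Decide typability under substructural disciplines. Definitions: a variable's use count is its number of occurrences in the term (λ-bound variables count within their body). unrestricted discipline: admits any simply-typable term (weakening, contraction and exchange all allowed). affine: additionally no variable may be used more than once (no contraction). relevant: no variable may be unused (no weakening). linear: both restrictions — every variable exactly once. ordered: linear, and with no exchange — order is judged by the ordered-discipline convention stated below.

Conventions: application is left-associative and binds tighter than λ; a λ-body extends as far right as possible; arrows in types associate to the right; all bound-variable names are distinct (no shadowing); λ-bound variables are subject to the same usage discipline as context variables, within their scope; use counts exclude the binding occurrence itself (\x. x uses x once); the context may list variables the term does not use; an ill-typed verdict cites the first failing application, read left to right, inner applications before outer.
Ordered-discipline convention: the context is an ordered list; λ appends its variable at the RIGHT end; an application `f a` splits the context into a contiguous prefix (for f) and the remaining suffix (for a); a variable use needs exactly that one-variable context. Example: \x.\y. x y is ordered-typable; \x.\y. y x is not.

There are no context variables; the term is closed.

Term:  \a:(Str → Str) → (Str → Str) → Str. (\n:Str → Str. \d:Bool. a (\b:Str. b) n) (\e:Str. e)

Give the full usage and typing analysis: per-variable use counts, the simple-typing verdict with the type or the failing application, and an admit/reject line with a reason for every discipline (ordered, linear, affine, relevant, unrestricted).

usage: a (λ-bound)=1; n (λ-bound)=1; d (λ-bound)=0; b (λ-bound)=1; e (λ-bound)=1
uses in reading order: a, b, n, e
typing: well-typed — term : ((Str → Str) → (Str → Str) → Str) → Bool → Str
ordered ✗ (unused: d — weakening required)
linear ✗ (unused: d — weakening required)
affine ✓ (a, n, d, b, e: no repeats, contraction unneeded)
relevant ✗ (unused: d — weakening required)
unrestricted ✓ (typability at ((Str → Str) → (Str → Str) → Str) → Bool → Str is all that's needed)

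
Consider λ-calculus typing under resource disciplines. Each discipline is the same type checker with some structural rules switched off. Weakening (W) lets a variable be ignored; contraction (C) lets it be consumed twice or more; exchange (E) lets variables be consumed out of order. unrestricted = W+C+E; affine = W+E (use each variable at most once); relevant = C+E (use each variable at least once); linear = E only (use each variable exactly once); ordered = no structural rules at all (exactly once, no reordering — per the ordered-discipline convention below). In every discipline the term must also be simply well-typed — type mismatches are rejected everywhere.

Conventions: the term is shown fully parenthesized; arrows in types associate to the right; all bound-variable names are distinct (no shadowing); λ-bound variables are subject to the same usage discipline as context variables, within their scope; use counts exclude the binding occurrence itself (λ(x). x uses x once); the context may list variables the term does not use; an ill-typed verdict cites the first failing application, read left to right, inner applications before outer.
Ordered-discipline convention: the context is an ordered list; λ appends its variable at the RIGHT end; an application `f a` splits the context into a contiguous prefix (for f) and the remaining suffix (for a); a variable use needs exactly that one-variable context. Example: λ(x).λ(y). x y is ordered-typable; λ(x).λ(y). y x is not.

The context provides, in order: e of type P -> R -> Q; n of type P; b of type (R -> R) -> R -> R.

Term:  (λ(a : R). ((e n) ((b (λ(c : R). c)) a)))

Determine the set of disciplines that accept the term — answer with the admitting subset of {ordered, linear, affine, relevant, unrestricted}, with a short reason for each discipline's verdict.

admitting disciplines: ordered, linear, affine, relevant, unrestricted
use counts: e: 1×, n: 1×, b: 1×, a [bound]: 1×, c [bound]: 1×
use order (left to right): e, n, b, c, a
typing: the term checks, with type R -> Q
ordered: ✓, e, n, b, a, c once each; derivable with no W/C/E
linear: ✓, exactly-once usage across e, n, b, a, c
affine: ✓, e, n, b, a, c: no repeats, contraction unneeded
relevant: ✓, e, n, b, a, c: all used, weakening unneeded
unrestricted: ✓, type-checks (R -> Q) and nothing is barred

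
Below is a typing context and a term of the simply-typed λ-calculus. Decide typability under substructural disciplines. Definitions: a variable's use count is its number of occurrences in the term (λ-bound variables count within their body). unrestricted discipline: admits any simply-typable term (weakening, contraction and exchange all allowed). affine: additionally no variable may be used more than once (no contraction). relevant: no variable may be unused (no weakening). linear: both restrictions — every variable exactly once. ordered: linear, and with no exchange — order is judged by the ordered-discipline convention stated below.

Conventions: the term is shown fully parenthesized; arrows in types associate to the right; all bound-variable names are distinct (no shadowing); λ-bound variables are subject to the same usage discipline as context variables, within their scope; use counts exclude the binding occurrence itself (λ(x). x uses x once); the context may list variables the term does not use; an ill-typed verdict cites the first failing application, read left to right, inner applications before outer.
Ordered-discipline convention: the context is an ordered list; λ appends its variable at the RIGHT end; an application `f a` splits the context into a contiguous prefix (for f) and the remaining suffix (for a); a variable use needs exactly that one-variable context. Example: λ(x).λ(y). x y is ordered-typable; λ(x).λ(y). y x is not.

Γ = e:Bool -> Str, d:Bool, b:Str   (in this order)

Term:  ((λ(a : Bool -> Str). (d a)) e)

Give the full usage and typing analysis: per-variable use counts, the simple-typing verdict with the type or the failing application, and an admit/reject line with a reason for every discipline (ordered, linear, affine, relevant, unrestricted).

variable uses: e ×1; d ×1; b ×0; a (λ-bound) ×1
use order (left to right): d, a, e
typing: ill-typed: applying a non-function (Bool)
ordered: ✗, not simply typable
linear: ✗, fails simple typing
affine: ✗, a type mismatch blocks all five
relevant: ✗, the type mismatch rejects it
unrestricted: ✗, not simply typable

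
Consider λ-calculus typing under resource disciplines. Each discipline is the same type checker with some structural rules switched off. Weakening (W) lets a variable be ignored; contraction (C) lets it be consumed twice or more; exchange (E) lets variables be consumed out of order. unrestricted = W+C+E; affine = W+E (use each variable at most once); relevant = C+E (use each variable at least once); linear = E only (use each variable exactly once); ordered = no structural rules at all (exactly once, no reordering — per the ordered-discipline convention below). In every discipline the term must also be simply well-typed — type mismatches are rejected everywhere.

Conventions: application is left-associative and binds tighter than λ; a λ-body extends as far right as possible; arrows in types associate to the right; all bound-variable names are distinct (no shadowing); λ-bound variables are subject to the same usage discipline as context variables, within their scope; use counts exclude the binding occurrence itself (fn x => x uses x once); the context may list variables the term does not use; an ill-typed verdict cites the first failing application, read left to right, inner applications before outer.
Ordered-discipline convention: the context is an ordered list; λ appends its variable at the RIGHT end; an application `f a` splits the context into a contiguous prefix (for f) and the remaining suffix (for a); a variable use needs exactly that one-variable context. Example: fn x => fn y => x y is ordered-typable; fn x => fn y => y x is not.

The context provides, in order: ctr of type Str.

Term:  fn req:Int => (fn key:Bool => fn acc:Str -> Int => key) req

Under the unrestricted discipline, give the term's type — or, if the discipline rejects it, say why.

not well-typed under unrestricted — a type mismatch blocks all five
usage: ctr: 0×; req (bound): 1×; key (bound): 1×; acc (bound): 0×
uses in reading order: key, req
typing: ill-typed: an argument Int mismatches the expected Bool
summary: ordered ✗ · linear ✗ · affine ✗ · relevant ✗ · unrestricted ✗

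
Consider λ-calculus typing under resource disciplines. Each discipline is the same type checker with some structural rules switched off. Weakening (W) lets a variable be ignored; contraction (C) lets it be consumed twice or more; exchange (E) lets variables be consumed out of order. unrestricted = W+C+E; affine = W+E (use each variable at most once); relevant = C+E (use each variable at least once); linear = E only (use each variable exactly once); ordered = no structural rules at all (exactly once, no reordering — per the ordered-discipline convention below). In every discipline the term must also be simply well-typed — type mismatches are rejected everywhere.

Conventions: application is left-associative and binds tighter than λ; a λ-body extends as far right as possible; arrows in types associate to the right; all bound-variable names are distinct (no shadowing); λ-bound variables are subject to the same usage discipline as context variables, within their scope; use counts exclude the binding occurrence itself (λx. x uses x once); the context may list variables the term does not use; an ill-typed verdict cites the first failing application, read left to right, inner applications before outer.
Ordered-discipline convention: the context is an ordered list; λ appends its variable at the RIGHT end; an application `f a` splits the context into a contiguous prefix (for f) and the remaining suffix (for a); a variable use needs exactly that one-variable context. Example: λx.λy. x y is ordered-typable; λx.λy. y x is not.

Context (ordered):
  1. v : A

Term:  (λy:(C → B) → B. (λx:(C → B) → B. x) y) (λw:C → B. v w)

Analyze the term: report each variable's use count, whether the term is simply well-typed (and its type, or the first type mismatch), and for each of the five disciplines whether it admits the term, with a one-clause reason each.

usage: v: 1×; y (λ-bound): 1×; x (λ-bound): 1×; w (λ-bound): 1×
order of uses: x, y, v, w
typing: ill-typed: can't apply a value of type A
ordered ✗ (the type mismatch rejects it)
linear ✗ (not simply typable)
affine ✗ (fails simple typing)
relevant ✗ (a type mismatch blocks all five)
unrestricted ✗ (the type mismatch rejects it)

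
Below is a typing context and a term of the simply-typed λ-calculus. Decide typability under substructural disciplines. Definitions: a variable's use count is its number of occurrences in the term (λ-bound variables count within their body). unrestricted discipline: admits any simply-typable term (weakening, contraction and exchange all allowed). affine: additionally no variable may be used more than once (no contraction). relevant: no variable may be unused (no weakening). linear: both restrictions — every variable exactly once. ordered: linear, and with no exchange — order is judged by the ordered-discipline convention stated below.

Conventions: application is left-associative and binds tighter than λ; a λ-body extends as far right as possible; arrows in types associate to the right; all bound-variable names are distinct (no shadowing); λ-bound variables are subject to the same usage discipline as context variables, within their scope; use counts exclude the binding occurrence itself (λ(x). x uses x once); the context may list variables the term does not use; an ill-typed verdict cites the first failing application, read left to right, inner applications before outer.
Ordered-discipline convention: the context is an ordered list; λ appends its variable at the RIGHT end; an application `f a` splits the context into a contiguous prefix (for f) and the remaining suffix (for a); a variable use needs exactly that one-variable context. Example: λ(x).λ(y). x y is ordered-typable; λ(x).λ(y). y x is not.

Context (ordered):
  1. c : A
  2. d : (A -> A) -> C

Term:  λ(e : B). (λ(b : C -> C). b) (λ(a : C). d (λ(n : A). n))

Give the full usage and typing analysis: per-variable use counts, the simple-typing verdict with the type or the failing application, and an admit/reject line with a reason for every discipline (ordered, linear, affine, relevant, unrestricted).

counts: c: 0; d: 1; e (λ-bound): 0; b (λ-bound): 1; a (λ-bound): 0; n (λ-bound): 1
use order (left to right): b, d, n
typing: the term checks, with type B -> C -> C
ordered: ✗, c, e, a left unused
linear: ✗, c, e, a left unused
affine: ✓, none of c, d, e, b, a, n used more than once
relevant: ✗, c, e, a left unused
unrestricted: ✓, well-typed at B -> C -> C; no restrictions here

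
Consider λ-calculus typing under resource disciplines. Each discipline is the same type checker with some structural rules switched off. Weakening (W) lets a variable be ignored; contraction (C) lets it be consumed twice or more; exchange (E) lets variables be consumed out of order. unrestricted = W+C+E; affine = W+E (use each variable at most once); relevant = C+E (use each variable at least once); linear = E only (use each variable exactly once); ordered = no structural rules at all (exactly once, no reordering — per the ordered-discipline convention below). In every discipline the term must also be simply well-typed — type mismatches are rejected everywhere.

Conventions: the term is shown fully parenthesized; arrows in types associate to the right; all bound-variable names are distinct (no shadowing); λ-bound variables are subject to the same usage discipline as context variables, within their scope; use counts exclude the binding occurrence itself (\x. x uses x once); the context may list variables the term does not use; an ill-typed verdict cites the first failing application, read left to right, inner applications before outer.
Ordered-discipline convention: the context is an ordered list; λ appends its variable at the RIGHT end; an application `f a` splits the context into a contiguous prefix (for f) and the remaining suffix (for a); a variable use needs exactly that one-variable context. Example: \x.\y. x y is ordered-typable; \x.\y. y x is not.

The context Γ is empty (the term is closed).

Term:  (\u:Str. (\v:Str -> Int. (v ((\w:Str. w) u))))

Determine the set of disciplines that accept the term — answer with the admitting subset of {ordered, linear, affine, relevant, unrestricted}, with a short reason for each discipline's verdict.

admitted in: linear, affine, relevant, unrestricted
variable uses: u [bound] ×1, v [bound] ×1, w [bound] ×1
order of uses: v, w, u
typing: the term checks, with type Str -> (Str -> Int) -> Int
ordered: ✗ — needs exchange: uses follow v, w, u
linear: ✓ — u, v, w: one use apiece
affine: ✓ — no duplicate uses among u, v, w
relevant: ✓ — every one of u, v, w appears
unrestricted: ✓ — typability at Str -> (Str -> Int) -> Int is all that's needed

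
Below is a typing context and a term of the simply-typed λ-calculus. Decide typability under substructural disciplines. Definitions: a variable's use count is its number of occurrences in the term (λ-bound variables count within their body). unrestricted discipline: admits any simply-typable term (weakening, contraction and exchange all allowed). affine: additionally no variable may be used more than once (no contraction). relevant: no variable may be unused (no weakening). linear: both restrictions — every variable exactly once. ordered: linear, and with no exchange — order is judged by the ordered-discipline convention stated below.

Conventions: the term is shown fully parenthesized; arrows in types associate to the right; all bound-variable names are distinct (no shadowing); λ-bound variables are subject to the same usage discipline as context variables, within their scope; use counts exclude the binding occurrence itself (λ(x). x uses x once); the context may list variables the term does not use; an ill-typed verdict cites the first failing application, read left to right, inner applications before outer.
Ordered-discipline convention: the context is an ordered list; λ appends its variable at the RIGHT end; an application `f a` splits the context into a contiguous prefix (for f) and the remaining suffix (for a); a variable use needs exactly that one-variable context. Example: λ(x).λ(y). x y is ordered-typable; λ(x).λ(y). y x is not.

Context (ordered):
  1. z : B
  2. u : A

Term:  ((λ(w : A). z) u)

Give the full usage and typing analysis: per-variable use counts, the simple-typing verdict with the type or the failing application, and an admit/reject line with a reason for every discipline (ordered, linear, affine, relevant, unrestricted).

variable uses: z: 1×; u: 1×; w (bound): 0×
order of uses: z, u
typing: the term checks, with type B
ordered: ✗, w left unused
linear: ✗, w left unused
affine: ✓, no duplicate uses among z, u, w
relevant: ✗, w left unused
unrestricted: ✓, typability at B is all that's needed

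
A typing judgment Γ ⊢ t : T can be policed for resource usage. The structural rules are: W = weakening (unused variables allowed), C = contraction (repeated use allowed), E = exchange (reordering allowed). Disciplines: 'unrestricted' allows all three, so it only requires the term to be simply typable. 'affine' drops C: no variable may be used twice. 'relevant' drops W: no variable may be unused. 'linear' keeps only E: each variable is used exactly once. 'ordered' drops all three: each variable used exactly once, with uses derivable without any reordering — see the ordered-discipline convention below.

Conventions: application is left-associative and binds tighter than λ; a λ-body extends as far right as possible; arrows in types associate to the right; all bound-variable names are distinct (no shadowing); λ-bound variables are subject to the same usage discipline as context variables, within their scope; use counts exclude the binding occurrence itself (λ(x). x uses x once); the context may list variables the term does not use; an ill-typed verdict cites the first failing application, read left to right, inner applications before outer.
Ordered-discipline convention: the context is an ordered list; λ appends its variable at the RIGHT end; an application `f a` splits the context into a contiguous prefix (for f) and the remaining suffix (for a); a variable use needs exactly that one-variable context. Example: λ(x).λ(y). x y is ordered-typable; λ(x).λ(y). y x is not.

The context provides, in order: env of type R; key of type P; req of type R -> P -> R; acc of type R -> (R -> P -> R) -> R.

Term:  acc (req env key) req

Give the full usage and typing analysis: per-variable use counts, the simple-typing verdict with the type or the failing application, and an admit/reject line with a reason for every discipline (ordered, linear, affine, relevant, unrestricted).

counts: env: 1, key: 1, req: 2, acc: 1
use order (left to right): acc, req, env, key, req
typing: ✓ — R
ordered: ✗ — repeated use of req ×2
linear: ✗ — repeated use of req ×2
affine: ✗ — repeated use of req ×2
relevant: ✓ — every one of env, key, req, acc appears
unrestricted: ✓ — simply typable at R; W, C, E all held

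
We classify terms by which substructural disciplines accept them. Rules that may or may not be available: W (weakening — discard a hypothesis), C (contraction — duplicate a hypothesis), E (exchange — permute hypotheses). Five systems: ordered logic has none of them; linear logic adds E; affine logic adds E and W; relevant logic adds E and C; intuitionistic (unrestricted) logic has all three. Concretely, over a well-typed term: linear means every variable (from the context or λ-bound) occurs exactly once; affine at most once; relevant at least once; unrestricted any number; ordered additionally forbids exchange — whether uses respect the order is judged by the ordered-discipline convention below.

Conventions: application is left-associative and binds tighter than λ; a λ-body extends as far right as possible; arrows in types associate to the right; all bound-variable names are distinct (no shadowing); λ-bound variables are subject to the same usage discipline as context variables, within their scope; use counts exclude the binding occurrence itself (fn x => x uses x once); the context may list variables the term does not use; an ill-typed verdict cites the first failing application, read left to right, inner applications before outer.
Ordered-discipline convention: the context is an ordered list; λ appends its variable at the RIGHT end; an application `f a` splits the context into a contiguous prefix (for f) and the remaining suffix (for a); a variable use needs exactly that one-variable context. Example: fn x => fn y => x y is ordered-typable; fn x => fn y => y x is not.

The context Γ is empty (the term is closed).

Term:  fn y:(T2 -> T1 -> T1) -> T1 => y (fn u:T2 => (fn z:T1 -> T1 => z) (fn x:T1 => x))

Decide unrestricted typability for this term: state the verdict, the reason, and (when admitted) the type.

yes — well-typed at ((T2 -> T1 -> T1) -> T1) -> T1; no restrictions here; term : ((T2 -> T1 -> T1) -> T1) -> T1
variable uses: y [bound]: 1; u [bound]: 0; z [bound]: 1; x [bound]: 1
uses in reading order: y, z, x
typing: the term checks, with type ((T2 -> T1 -> T1) -> T1) -> T1
summary: ordered ✗, linear ✗, affine ✓, relevant ✗, unrestricted ✓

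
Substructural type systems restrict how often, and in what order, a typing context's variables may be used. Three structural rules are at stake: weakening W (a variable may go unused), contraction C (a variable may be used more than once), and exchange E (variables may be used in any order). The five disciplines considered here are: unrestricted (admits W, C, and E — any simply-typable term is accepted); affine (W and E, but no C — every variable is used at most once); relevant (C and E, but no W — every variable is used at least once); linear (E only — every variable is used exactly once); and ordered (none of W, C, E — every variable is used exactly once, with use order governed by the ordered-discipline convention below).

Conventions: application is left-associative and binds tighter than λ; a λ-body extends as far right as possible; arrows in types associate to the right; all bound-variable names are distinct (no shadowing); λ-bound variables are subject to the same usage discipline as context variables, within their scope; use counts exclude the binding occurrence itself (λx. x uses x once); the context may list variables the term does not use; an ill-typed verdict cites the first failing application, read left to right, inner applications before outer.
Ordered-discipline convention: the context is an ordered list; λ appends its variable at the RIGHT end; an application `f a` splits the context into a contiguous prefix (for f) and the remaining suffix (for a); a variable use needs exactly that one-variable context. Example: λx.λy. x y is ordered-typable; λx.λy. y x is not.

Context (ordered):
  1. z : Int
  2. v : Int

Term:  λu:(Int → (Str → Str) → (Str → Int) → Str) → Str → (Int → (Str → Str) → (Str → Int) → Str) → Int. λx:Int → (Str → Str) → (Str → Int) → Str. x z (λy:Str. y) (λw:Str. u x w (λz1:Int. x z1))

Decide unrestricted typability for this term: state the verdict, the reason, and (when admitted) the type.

yes — well-typed at ((Int → (Str → Str) → (Str → Int) → Str) → Str → (Int → (Str → Str) → (Str → Int) → Str) → Int) → (Int → (Str → Str) → (Str → Int) → Str) → Str; no restrictions here; term : ((Int → (Str → Str) → (Str → Int) → Str) → Str → (Int → (Str → Str) → (Str → Int) → Str) → Int) → (Int → (Str → Str) → (Str → Int) → Str) → Str
usage: z: 1×, v: 0×, u (bound): 1×, x (bound): 3×, y (bound): 1×, w (bound): 1×, z1 (bound): 1×
left-to-right use order: x, z, y, u, x, w, x, z1
typing: well-typed — term : ((Int → (Str → Str) → (Str → Int) → Str) → Str → (Int → (Str → Str) → (Str → Int) → Str) → Int) → (Int → (Str → Str) → (Str → Int) → Str) → Str
summary: ordered ✗; linear ✗; affine ✗; relevant ✗; unrestricted ✓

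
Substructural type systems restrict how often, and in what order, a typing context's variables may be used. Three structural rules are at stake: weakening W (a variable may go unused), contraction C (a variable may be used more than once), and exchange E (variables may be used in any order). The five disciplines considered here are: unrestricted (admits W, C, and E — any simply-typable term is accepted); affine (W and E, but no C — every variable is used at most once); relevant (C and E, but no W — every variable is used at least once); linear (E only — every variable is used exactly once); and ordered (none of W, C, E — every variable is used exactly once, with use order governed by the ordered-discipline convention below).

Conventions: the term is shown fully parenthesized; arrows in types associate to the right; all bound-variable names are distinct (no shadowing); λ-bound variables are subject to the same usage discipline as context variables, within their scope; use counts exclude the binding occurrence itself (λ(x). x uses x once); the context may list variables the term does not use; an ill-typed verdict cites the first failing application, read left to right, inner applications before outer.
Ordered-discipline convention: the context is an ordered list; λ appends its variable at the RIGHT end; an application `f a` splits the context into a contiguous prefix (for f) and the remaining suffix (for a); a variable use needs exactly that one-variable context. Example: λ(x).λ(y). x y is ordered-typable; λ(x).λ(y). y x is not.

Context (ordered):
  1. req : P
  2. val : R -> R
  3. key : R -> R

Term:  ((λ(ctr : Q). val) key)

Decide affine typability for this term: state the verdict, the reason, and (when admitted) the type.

no — a type mismatch blocks all five
variable uses: req: 0, val: 1, key: 1, ctr (bound): 0
order of uses: val, key
typing: ill-typed: argument of type R -> R where Q is required
all disciplines: ordered ✗, linear ✗, affine ✗, relevant ✗, unrestricted ✗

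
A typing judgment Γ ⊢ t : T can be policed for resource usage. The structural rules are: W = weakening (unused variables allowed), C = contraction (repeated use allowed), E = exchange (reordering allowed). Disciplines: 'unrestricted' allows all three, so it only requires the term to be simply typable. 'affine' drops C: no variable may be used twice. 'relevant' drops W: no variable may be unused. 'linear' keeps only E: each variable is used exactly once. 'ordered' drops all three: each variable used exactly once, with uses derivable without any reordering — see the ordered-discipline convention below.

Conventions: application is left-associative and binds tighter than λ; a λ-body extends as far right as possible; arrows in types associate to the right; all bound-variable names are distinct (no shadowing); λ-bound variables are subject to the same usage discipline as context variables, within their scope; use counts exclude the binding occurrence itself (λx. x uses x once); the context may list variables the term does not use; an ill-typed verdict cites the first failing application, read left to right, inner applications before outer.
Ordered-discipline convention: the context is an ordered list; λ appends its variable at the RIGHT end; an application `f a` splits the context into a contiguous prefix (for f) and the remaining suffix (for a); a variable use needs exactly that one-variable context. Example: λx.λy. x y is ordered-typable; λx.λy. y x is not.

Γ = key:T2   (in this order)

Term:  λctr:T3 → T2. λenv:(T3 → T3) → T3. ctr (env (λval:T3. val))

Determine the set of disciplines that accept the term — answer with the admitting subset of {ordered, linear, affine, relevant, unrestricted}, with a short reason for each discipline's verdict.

admitted by: affine, unrestricted
usage: key: 0; ctr [bound]: 1; env [bound]: 1; val [bound]: 1
use order (left to right): ctr, env, val
typing: ✓ — (T3 → T2) → ((T3 → T3) → T3) → T2
ordered ✗ (key never used (weakening))
linear ✗ (key never used (weakening))
affine ✓ (no duplicate uses among key, ctr, env, val)
relevant ✗ (key never used (weakening))
unrestricted ✓ (simply typable at (T3 → T2) → ((T3 → T3) → T3) → T2; W, C, E all held)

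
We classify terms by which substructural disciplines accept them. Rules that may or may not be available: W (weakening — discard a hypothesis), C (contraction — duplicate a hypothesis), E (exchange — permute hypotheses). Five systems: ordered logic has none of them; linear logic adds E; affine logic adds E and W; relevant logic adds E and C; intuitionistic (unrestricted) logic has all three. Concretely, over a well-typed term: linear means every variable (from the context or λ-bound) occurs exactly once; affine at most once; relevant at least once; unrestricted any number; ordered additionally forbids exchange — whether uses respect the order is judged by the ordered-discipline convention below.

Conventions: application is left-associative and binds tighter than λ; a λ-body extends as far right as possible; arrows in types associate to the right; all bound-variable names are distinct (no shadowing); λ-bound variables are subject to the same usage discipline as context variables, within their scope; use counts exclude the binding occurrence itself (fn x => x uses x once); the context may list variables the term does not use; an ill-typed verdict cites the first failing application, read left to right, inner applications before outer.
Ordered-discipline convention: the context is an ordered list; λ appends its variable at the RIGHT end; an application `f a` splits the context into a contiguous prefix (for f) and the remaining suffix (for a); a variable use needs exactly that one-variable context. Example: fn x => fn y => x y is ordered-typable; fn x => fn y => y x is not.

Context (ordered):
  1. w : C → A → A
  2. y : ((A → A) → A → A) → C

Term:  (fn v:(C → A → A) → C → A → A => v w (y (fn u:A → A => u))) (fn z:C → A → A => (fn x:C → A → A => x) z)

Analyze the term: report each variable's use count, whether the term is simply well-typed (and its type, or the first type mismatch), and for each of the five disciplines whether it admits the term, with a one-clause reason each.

use counts: w: 1; y: 1; v (λ-bound): 1; u (λ-bound): 1; z (λ-bound): 1; x (λ-bound): 1
use order (left to right): v, w, y, u, x, z
typing: well-typed at A → A
ordered ✗ (needs exchange: uses follow v, w, y, u, x, z)
linear ✓ (each of w, y, v, u, z, x used exactly once)
affine ✓ (w, y, v, u, z, x: no repeats, contraction unneeded)
relevant ✓ (at least one use each (w, y, v, u, z, x))
unrestricted ✓ (well-typed at A → A; no restrictions here)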